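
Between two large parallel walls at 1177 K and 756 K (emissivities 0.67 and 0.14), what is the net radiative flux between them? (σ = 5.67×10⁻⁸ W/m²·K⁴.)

q ≈ 11800 W/m²

For two large parallel gray plates, q = σ(T₁⁴ − T₂⁴) / (1/ε₁ + 1/ε₂ − 1).
1/ε₁ + 1/ε₂ − 1 = 1/0.67 + 1/0.14 − 1 = 7.635.
T₁⁴ − T₂⁴ = 1.92×10^12 − 3.27×10^11 = 1.59×10^12 K⁴.
q = 5.67×10⁻⁸ × 1.59×10^12 / 7.635 = 11800 W/m².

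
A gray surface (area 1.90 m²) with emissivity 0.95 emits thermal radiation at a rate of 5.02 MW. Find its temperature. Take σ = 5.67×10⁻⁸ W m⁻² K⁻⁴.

T ≈ 2650 K

From P = εσAT⁴, T = (P / εσA)^(1/4) = (5.02×10^6 / (0.95 × 5.67×10⁻⁸ × 1.90))^(1/4).
T = (4.91×10^13)^(1/4) = 2650 K.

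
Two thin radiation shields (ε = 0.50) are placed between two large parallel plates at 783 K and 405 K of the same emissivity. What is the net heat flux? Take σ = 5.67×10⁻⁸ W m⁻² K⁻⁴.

q ≈ 2200 W/m²

Each of the 3 gaps contributes resistance (2/ε − 1) = 2/0.50 − 1 = 3.000; total = 9.000.
q = σ(T₁⁴ − T₂⁴) / 9.000 = 5.67×10⁻⁸ × 3.49×10^11 / 9.000 = 2200 W/m².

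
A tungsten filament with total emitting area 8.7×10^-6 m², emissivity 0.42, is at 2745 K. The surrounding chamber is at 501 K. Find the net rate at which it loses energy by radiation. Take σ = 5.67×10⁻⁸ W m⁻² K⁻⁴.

Q = εσA(T⁴ − T_s⁴). T⁴ − T_s⁴ = (2745)⁴ − (501)⁴ = 5.68×10^13 − 6.30×10^10 = 5.67×10^13 K⁴.
Q = 0.42 × 5.67×10⁻⁸ × 8.70×10^-6 × 5.67×10^13 = 11.8 W.

Q ≈ 11.8 W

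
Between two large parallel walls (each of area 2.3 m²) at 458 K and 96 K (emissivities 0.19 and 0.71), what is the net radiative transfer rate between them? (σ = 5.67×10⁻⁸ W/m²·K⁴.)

For two large parallel gray plates, q = σ(T₁⁴ − T₂⁴) / (1/ε₁ + 1/ε₂ − 1).
1/ε₁ + 1/ε₂ − 1 = 1/0.19 + 1/0.71 − 1 = 5.672.
T₁⁴ − T₂⁴ = 4.40×10^10 − 8.49×10^7 = 4.39×10^10 K⁴.
q = 5.67×10⁻⁸ × 4.39×10^10 / 5.672 = 439 W/m².
Q = q·A = 439 × 2.3 = 1010 W.

Q ≈ 1010 W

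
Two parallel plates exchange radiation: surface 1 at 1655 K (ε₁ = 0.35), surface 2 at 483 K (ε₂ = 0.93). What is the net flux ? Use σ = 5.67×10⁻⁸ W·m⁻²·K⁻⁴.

q ≈ 1.44×10^5 W/m²

For two large parallel gray plates, q = σ(T₁⁴ − T₂⁴) / (1/ε₁ + 1/ε₂ − 1).
1/ε₁ + 1/ε₂ − 1 = 1/0.35 + 1/0.93 − 1 = 2.932.
T₁⁴ − T₂⁴ = 7.50×10^12 − 5.44×10^10 = 7.45×10^12 K⁴.
q = 5.67×10⁻⁸ × 7.45×10^12 / 2.932 = 1.44×10^5 W/m².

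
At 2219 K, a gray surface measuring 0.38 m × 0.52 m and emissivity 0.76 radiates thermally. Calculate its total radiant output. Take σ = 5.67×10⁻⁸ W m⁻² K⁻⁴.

P ≈ 2.06×10^5 W

A = 0.38 × 0.52 = 0.198 m².
P = εσAT⁴ = 0.76 × 5.67×10⁻⁸ × 0.198 × (2219)⁴ = 0.76 × 5.67×10⁻⁸ × 0.198 × 2.42×10^13.
P = 2.06×10^5 W.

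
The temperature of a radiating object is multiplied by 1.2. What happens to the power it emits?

P ∝ T⁴, so the power scales as (1.2)⁴ = 2.07.

factor ≈ 2.07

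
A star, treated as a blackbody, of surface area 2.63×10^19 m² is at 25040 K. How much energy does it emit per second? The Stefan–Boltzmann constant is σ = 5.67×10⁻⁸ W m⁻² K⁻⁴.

P = σAT⁴ = 5.67×10⁻⁸ × 2.63×10^19 × (25040)⁴ = 5.67×10⁻⁸ × 2.63×10^19 × 3.93×10^17.
P = 5.86×10^29 W.

P ≈ 5.86×10^29 W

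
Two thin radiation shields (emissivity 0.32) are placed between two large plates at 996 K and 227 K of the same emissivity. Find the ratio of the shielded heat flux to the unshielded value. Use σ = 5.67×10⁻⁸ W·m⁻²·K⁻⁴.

ratio ≈ 0.333

With N identical shields there are N+1 = 3 gaps in series, each with the same radiative resistance, so the flux falls to 1/(N+1) of its unshielded value.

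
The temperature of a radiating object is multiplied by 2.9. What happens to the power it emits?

P ∝ T⁴, so the power scales as (2.9)⁴ = 70.7.

factor ≈ 70.7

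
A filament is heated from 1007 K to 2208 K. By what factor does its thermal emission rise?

P ∝ T⁴, so the ratio is (2208/1007)⁴ = (2.193)⁴ = 23.1.

ratio ≈ 23.1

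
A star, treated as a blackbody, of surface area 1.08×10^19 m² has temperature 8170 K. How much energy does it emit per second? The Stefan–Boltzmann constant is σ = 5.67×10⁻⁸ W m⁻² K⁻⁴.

P ≈ 2.73×10^27 W

P = σAT⁴ = 5.67×10⁻⁸ × 1.08×10^19 × (8170)⁴ = 5.67×10⁻⁸ × 1.08×10^19 × 4.46×10^15.
P = 2.73×10^27 W.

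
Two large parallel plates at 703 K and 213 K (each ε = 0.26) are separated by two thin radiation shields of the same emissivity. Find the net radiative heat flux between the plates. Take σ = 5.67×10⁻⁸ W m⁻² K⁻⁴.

q ≈ 684 W/m²

Each of the 3 gaps contributes resistance (2/ε − 1) = 2/0.26 − 1 = 6.692; total = 20.08.
q = σ(T₁⁴ − T₂⁴) / 20.08 = 5.67×10⁻⁸ × 2.42×10^11 / 20.08 = 684 W/m².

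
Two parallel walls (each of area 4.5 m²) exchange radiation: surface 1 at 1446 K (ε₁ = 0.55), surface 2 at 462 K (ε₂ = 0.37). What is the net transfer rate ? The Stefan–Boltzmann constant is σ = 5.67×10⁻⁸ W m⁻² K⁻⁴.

Q ≈ 3.14×10^5 W

For two large parallel gray plates, q = σ(T₁⁴ − T₂⁴) / (1/ε₁ + 1/ε₂ − 1).
1/ε₁ + 1/ε₂ − 1 = 1/0.55 + 1/0.37 − 1 = 3.521.
T₁⁴ − T₂⁴ = 4.37×10^12 − 4.56×10^10 = 4.33×10^12 K⁴.
q = 5.67×10⁻⁸ × 4.33×10^12 / 3.521 = 69700 W/m².
Q = q·A = 69700 × 4.5 = 3.14×10^5 W.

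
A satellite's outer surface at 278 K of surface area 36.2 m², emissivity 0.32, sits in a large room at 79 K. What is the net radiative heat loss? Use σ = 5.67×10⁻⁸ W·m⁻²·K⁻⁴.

Q ≈ 3900 W

Q = εσA(T⁴ − T_s⁴). T⁴ − T_s⁴ = (278)⁴ − (79)⁴ = 5.97×10^9 − 3.90×10^7 = 5.93×10^9 K⁴.
Q = 0.32 × 5.67×10⁻⁸ × 36.2 × 5.93×10^9 = 3900 W.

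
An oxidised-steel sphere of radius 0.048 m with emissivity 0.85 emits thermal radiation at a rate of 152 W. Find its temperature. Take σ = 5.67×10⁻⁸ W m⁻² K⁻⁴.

A = 4πr² = 4π × (0.048)² = 0.0290 m².
From P = εσAT⁴, T = (P / εσA)^(1/4) = (152 / (0.85 × 5.67×10⁻⁸ × 0.0290))^(1/4).
T = (1.09×10^11)^(1/4) = 574 K.

T ≈ 574 K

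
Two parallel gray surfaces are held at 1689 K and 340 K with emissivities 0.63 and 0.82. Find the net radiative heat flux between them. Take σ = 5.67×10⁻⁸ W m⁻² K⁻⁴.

For two large parallel gray plates, q = σ(T₁⁴ − T₂⁴) / (1/ε₁ + 1/ε₂ − 1).
1/ε₁ + 1/ε₂ − 1 = 1/0.63 + 1/0.82 − 1 = 1.807.
T₁⁴ − T₂⁴ = 8.14×10^12 − 1.34×10^10 = 8.12×10^12 K⁴.
q = 5.67×10⁻⁸ × 8.12×10^12 / 1.807 = 2.55×10^5 W/m².

q ≈ 2.55×10^5 W/m²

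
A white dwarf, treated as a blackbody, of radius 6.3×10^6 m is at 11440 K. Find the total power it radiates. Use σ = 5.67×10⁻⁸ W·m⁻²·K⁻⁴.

A = 4πr² = 4π × (6.3×10^6)² = 4.99×10^14 m².
P = σAT⁴ = 5.67×10⁻⁸ × 4.99×10^14 × (11440)⁴ = 5.67×10⁻⁸ × 4.99×10^14 × 1.71×10^16.
P = 4.84×10^23 W.

P ≈ 4.84×10^23 W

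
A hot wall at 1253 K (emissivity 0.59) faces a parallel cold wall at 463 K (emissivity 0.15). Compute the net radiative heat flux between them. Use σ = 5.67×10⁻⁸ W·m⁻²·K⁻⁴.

For two large parallel gray plates, q = σ(T₁⁴ − T₂⁴) / (1/ε₁ + 1/ε₂ − 1).
1/ε₁ + 1/ε₂ − 1 = 1/0.59 + 1/0.15 − 1 = 7.362.
T₁⁴ − T₂⁴ = 2.46×10^12 − 4.60×10^10 = 2.42×10^12 K⁴.
q = 5.67×10⁻⁸ × 2.42×10^12 / 7.362 = 18600 W/m².

q ≈ 18600 W/m²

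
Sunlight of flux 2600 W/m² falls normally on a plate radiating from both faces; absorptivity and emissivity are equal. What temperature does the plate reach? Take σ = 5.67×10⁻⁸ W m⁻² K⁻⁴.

T ≈ 389 K

Absorbed flux αS = emitted flux 2εσT⁴ per unit area; with α = ε this gives T = (S/2σ)^(1/4).
T = (2600 / (2 × 5.67×10⁻⁸))^(1/4) = (2.29×10^10)^(1/4).
T = 389 K.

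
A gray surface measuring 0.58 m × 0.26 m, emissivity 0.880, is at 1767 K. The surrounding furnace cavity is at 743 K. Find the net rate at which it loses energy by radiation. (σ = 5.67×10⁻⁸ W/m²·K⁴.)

Q ≈ 71100 W

A = 0.58 × 0.26 = 0.151 m².
Q = εσA(T⁴ − T_s⁴). T⁴ − T_s⁴ = (1767)⁴ − (743)⁴ = 9.75×10^12 − 3.05×10^11 = 9.44×10^12 K⁴.
Q = 0.880 × 5.67×10⁻⁸ × 0.151 × 9.44×10^12 = 71100 W.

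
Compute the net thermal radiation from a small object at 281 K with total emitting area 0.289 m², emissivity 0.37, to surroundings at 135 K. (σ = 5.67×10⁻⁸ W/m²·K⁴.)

Q = εσA(T⁴ − T_s⁴). T⁴ − T_s⁴ = (281)⁴ − (135)⁴ = 6.23×10^9 − 3.32×10^8 = 5.90×10^9 K⁴.
Q = 0.37 × 5.67×10⁻⁸ × 0.289 × 5.90×10^9 = 35.8 W.

Q ≈ 35.8 W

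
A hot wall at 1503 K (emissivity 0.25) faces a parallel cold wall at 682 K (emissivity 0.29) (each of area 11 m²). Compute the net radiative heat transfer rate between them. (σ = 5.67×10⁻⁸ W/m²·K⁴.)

For two large parallel gray plates, q = σ(T₁⁴ − T₂⁴) / (1/ε₁ + 1/ε₂ − 1).
1/ε₁ + 1/ε₂ − 1 = 1/0.25 + 1/0.29 − 1 = 6.448.
T₁⁴ − T₂⁴ = 5.10×10^12 − 2.16×10^11 = 4.89×10^12 K⁴.
q = 5.67×10⁻⁸ × 4.89×10^12 / 6.448 = 43000 W/m².
Q = q·A = 43000 × 11 = 4.73×10^5 W.

Q ≈ 4.73×10^5 W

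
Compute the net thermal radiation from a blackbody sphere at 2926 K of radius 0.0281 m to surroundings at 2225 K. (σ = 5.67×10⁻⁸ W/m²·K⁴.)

A = 4πr² = 4π × (0.0281)² = 9.92×10^-3 m².
Q = σA(T⁴ − T_s⁴). T⁴ − T_s⁴ = (2926)⁴ − (2225)⁴ = 7.33×10^13 − 2.45×10^13 = 4.88×10^13 K⁴.
Q = 5.67×10⁻⁸ × 9.92×10^-3 × 4.88×10^13 = 27400 W.

Q ≈ 27400 W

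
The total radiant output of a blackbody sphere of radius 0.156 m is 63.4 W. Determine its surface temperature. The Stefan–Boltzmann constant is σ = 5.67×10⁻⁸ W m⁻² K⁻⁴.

T ≈ 246 K

A = 4πr² = 4π × (0.156)² = 0.306 m².
From P = σAT⁴, T = (P / σA)^(1/4) = (63.4 / (5.67×10⁻⁸ × 0.306))^(1/4).
T = (3.66×10^9)^(1/4) = 246 K.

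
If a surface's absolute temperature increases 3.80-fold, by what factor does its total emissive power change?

P ∝ T⁴, so the power scales as (3.80)⁴ = 209.

factor ≈ 209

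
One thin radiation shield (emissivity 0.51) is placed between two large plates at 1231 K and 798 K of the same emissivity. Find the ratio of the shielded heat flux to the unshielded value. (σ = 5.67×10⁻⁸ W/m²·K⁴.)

ratio ≈ 0.500

With N identical shields there are N+1 = 2 gaps in series, each with the same radiative resistance, so the flux falls to 1/(N+1) of its unshielded value.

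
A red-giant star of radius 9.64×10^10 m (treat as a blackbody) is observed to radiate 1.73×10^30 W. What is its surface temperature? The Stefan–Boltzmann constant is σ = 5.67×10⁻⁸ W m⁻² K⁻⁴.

A = 4πr² = 4π × (9.64×10^10)² = 1.17×10^23 m².
From P = σAT⁴, T = (P / σA)^(1/4) = (1.73×10^30 / (5.67×10⁻⁸ × 1.17×10^23))^(1/4).
T = (2.61×10^14)^(1/4) = 4020 K.

T ≈ 4020 K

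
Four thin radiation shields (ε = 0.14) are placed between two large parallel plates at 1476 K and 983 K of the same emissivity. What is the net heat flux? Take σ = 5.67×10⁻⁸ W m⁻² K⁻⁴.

Each of the 5 gaps contributes resistance (2/ε − 1) = 2/0.14 − 1 = 13.29; total = 66.43.
q = σ(T₁⁴ − T₂⁴) / 66.43 = 5.67×10⁻⁸ × 3.81×10^12 / 66.43 = 3250 W/m².

q ≈ 3250 W/m²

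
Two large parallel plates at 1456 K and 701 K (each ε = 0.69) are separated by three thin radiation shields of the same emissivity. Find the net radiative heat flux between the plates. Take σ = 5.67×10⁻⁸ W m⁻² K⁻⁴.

q ≈ 31800 W/m²

Each of the 4 gaps contributes resistance (2/ε − 1) = 2/0.69 − 1 = 1.899; total = 7.594.
q = σ(T₁⁴ − T₂⁴) / 7.594 = 5.67×10⁻⁸ × 4.25×10^12 / 7.594 = 31800 W/m².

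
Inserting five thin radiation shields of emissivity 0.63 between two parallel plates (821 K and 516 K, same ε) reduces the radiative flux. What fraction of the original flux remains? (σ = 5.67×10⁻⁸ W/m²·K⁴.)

With N identical shields there are N+1 = 6 gaps in series, each with the same radiative resistance, so the flux falls to 1/(N+1) of its unshielded value.

ratio ≈ 0.167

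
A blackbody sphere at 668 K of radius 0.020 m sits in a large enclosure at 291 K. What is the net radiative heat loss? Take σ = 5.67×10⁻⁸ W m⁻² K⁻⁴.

Q ≈ 54.7 W

A = 4πr² = 4π × (0.020)² = 5.03×10^-3 m².
Q = σA(T⁴ − T_s⁴). T⁴ − T_s⁴ = (668)⁴ − (291)⁴ = 1.99×10^11 − 7.17×10^9 = 1.92×10^11 K⁴.
Q = 5.67×10⁻⁸ × 5.03×10^-3 × 1.92×10^11 = 54.7 W.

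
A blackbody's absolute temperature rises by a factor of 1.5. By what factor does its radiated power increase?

P ∝ T⁴, so the power scales as (1.5)⁴ = 5.06.

factor ≈ 5.06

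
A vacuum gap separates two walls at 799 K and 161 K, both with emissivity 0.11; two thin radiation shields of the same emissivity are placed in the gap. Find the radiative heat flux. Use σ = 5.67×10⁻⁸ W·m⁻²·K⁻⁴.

Each of the 3 gaps contributes resistance (2/ε − 1) = 2/0.11 − 1 = 17.18; total = 51.55.
q = σ(T₁⁴ − T₂⁴) / 51.55 = 5.67×10⁻⁸ × 4.07×10^11 / 51.55 = 448 W/m².

q ≈ 448 W/m²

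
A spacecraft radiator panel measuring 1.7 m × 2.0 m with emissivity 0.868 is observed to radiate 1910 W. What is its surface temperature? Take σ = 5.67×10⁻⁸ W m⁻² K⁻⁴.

T ≈ 327 K

A = 1.7 × 2.0 = 3.40 m².
From P = εσAT⁴, T = (P / εσA)^(1/4) = (1910 / (0.868 × 5.67×10⁻⁸ × 3.40))^(1/4).
T = (1.14×10^10)^(1/4) = 327 K.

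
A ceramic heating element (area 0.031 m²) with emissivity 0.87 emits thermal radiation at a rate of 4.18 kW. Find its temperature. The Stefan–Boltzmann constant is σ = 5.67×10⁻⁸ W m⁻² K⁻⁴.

T ≈ 1290 K

From P = εσAT⁴, T = (P / εσA)^(1/4) = (4180 / (0.87 × 5.67×10⁻⁸ × 0.0310))^(1/4).
T = (2.73×10^12)^(1/4) = 1290 K.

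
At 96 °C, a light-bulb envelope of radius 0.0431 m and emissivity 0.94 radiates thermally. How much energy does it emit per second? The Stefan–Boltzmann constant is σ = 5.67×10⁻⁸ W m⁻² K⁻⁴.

A = 4πr² = 4π × (0.0431)² = 0.0233 m².
96 °C = 369 K.
P = εσAT⁴ = 0.94 × 5.67×10⁻⁸ × 0.0233 × (369)⁴ = 0.94 × 5.67×10⁻⁸ × 0.0233 × 1.85×10^10.
P = 23.1 W.

P ≈ 23.1 W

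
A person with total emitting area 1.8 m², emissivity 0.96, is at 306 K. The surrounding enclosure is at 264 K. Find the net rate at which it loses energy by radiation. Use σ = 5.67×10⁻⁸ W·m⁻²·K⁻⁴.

Q ≈ 383 W

Q = εσA(T⁴ − T_s⁴). T⁴ − T_s⁴ = (306)⁴ − (264)⁴ = 8.77×10^9 − 4.86×10^9 = 3.91×10^9 K⁴.
Q = 0.96 × 5.67×10⁻⁸ × 1.80 × 3.91×10^9 = 383 W.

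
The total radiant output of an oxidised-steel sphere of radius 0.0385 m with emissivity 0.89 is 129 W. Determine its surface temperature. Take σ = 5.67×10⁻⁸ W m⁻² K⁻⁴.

A = 4πr² = 4π × (0.0385)² = 0.0186 m².
From P = εσAT⁴, T = (P / εσA)^(1/4) = (129 / (0.89 × 5.67×10⁻⁸ × 0.0186))^(1/4).
T = (1.37×10^11)^(1/4) = 609 K.

T ≈ 609 K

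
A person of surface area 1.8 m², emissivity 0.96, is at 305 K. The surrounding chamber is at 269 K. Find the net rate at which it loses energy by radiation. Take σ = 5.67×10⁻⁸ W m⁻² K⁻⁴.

Q ≈ 335 W

Q = εσA(T⁴ − T_s⁴). T⁴ − T_s⁴ = (305)⁴ − (269)⁴ = 8.65×10^9 − 5.24×10^9 = 3.42×10^9 K⁴.
Q = 0.96 × 5.67×10⁻⁸ × 1.80 × 3.42×10^9 = 335 W.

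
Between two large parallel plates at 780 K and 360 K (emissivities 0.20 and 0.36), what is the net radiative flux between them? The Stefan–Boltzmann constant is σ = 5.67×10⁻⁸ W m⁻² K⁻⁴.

For two large parallel gray plates, q = σ(T₁⁴ − T₂⁴) / (1/ε₁ + 1/ε₂ − 1).
1/ε₁ + 1/ε₂ − 1 = 1/0.20 + 1/0.36 − 1 = 6.778.
T₁⁴ − T₂⁴ = 3.70×10^11 − 1.68×10^10 = 3.53×10^11 K⁴.
q = 5.67×10⁻⁸ × 3.53×10^11 / 6.778 = 2960 W/m².

q ≈ 2960 W/m²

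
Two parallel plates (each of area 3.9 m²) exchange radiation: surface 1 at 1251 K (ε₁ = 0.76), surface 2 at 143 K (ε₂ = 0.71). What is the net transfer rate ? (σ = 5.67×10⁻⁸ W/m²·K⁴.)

For two large parallel gray plates, q = σ(T₁⁴ − T₂⁴) / (1/ε₁ + 1/ε₂ − 1).
1/ε₁ + 1/ε₂ − 1 = 1/0.76 + 1/0.71 − 1 = 1.724.
T₁⁴ − T₂⁴ = 2.45×10^12 − 4.18×10^8 = 2.45×10^12 K⁴.
q = 5.67×10⁻⁸ × 2.45×10^12 / 1.724 = 80500 W/m².
Q = q·A = 80500 × 3.9 = 3.14×10^5 W.

Q ≈ 3.14×10^5 W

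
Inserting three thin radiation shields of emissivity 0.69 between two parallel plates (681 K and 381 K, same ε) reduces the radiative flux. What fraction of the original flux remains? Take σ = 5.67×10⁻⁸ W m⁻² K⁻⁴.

ratio ≈ 0.250

With N identical shields there are N+1 = 4 gaps in series, each with the same radiative resistance, so the flux falls to 1/(N+1) of its unshielded value.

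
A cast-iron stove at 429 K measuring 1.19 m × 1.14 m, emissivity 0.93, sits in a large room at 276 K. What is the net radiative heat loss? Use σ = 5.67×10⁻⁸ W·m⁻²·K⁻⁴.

Q ≈ 2010 W

A = 1.19 × 1.14 = 1.36 m².
Q = εσA(T⁴ − T_s⁴). T⁴ − T_s⁴ = (429)⁴ − (276)⁴ = 3.39×10^10 − 5.80×10^9 = 2.81×10^10 K⁴.
Q = 0.93 × 5.67×10⁻⁸ × 1.36 × 2.81×10^10 = 2010 W.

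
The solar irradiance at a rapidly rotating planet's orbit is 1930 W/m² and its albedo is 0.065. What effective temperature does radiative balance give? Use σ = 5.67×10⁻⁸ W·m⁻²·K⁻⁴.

Power absorbed = (1−a)S·πR²; power emitted = 4πR²σT⁴. Equating and cancelling πR²:
T = ((1−a)S / 4σ)^(1/4) = (1800 / (4 × 5.67×10⁻⁸))^(1/4) = (7.96×10^9)^(1/4).
T = 299 K.

T ≈ 299 K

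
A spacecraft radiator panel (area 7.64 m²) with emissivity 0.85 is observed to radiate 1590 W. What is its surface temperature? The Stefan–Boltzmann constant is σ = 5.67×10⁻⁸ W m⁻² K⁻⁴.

From P = εσAT⁴, T = (P / εσA)^(1/4) = (1590 / (0.85 × 5.67×10⁻⁸ × 7.64))^(1/4).
T = (4.32×10^9)^(1/4) = 256 K.

T ≈ 256 K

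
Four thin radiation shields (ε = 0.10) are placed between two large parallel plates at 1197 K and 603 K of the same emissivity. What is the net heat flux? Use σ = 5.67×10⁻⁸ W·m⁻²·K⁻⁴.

Each of the 5 gaps contributes resistance (2/ε − 1) = 2/0.10 − 1 = 19.00; total = 95.00.
q = σ(T₁⁴ − T₂⁴) / 95.00 = 5.67×10⁻⁸ × 1.92×10^12 / 95.00 = 1150 W/m².

q ≈ 1150 W/m²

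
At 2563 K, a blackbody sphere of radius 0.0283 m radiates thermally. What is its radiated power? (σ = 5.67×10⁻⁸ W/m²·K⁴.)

A = 4πr² = 4π × (0.0283)² = 0.0101 m².
P = σAT⁴ = 5.67×10⁻⁸ × 0.0101 × (2563)⁴ = 5.67×10⁻⁸ × 0.0101 × 4.32×10^13.
P = 24600 W.

P ≈ 24600 W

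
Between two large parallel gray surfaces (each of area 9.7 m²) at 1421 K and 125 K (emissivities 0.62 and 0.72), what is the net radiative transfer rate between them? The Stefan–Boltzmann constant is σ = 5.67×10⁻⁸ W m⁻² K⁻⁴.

Q ≈ 1.12×10^6 W

For two large parallel gray plates, q = σ(T₁⁴ − T₂⁴) / (1/ε₁ + 1/ε₂ − 1).
1/ε₁ + 1/ε₂ − 1 = 1/0.62 + 1/0.72 − 1 = 2.002.
T₁⁴ − T₂⁴ = 4.08×10^12 − 2.44×10^8 = 4.08×10^12 K⁴.
q = 5.67×10⁻⁸ × 4.08×10^12 / 2.002 = 1.15×10^5 W/m².
Q = q·A = 1.15×10^5 × 9.7 = 1.12×10^6 W.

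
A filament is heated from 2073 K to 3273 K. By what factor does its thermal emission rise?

ratio ≈ 6.21

P ∝ T⁴, so the ratio is (3273/2073)⁴ = (1.579)⁴ = 6.21.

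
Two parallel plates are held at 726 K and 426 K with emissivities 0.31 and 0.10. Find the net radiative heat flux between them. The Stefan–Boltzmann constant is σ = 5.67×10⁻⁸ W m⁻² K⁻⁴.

For two large parallel gray plates, q = σ(T₁⁴ − T₂⁴) / (1/ε₁ + 1/ε₂ − 1).
1/ε₁ + 1/ε₂ − 1 = 1/0.31 + 1/0.10 − 1 = 12.23.
T₁⁴ − T₂⁴ = 2.78×10^11 − 3.29×10^10 = 2.45×10^11 K⁴.
q = 5.67×10⁻⁸ × 2.45×10^11 / 12.23 = 1140 W/m².

q ≈ 1140 W/m²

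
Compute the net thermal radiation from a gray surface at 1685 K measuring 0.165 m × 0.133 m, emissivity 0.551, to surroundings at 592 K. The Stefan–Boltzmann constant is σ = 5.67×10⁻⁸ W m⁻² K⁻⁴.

Q ≈ 5440 W

A = 0.165 × 0.133 = 0.0219 m².
Q = εσA(T⁴ − T_s⁴). T⁴ − T_s⁴ = (1685)⁴ − (592)⁴ = 8.06×10^12 − 1.23×10^11 = 7.94×10^12 K⁴.
Q = 0.551 × 5.67×10⁻⁸ × 0.0219 × 7.94×10^12 = 5440 W.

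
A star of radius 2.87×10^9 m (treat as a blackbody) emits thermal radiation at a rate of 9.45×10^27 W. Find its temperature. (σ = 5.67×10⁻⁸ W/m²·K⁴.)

A = 4πr² = 4π × (2.87×10^9)² = 1.04×10^20 m².
From P = σAT⁴, T = (P / σA)^(1/4) = (9.45×10^27 / (5.67×10⁻⁸ × 1.04×10^20))^(1/4).
T = (1.61×10^15)^(1/4) = 6330 K.

T ≈ 6330 K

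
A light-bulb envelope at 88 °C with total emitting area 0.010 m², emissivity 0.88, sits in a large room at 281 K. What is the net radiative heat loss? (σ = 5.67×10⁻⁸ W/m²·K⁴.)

Convert: 88 °C = 361 K.
Q = εσA(T⁴ − T_s⁴). T⁴ − T_s⁴ = (361)⁴ − (281)⁴ = 1.70×10^10 − 6.23×10^9 = 1.07×10^10 K⁴.
Q = 0.88 × 5.67×10⁻⁸ × 0.0100 × 1.07×10^10 = 5.36 W.

Q ≈ 5.36 W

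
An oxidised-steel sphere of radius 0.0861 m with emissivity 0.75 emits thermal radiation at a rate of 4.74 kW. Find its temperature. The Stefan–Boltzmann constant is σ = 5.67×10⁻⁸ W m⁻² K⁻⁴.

A = 4πr² = 4π × (0.0861)² = 0.0932 m².
From P = εσAT⁴, T = (P / εσA)^(1/4) = (4740 / (0.75 × 5.67×10⁻⁸ × 0.0932))^(1/4).
T = (1.20×10^12)^(1/4) = 1050 K.

T ≈ 1050 K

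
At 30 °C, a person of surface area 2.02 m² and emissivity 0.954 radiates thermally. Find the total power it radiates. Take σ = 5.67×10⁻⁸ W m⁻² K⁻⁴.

P ≈ 921 W

30 °C = 303 K.
P = εσAT⁴ = 0.954 × 5.67×10⁻⁸ × 2.02 × (303)⁴ = 0.954 × 5.67×10⁻⁸ × 2.02 × 8.43×10^9.
P = 921 W.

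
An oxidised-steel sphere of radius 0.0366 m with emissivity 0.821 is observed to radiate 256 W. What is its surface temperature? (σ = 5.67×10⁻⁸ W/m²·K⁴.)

T ≈ 756 K

A = 4πr² = 4π × (0.0366)² = 0.0168 m².
From P = εσAT⁴, T = (P / εσA)^(1/4) = (256 / (0.821 × 5.67×10⁻⁸ × 0.0168))^(1/4).
T = (3.27×10^11)^(1/4) = 756 K.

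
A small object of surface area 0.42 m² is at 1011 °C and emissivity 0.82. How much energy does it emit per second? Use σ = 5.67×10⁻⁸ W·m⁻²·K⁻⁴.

P ≈ 53100 W

1011 °C = 1284 K.
P = εσAT⁴ = 0.82 × 5.67×10⁻⁸ × 0.420 × (1284)⁴ = 0.82 × 5.67×10⁻⁸ × 0.420 × 2.72×10^12.
P = 53100 W.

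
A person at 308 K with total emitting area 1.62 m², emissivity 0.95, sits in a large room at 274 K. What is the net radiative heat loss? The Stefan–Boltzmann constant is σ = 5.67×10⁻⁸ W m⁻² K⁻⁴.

Q ≈ 293 W

Q = εσA(T⁴ − T_s⁴). T⁴ − T_s⁴ = (308)⁴ − (274)⁴ = 9.00×10^9 − 5.64×10^9 = 3.36×10^9 K⁴.
Q = 0.95 × 5.67×10⁻⁸ × 1.62 × 3.36×10^9 = 293 W.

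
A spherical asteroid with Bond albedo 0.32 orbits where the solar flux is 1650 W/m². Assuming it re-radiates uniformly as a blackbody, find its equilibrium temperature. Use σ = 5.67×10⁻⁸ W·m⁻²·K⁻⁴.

Power absorbed = (1−a)S·πR²; power emitted = 4πR²σT⁴. Equating and cancelling πR²:
T = ((1−a)S / 4σ)^(1/4) = (1120 / (4 × 5.67×10⁻⁸))^(1/4) = (4.95×10^9)^(1/4).
T = 265 K.

T ≈ 265 K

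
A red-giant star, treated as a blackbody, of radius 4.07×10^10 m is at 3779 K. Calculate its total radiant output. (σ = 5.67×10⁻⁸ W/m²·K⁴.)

A = 4πr² = 4π × (4.07×10^10)² = 2.08×10^22 m².
P = σAT⁴ = 5.67×10⁻⁸ × 2.08×10^22 × (3779)⁴ = 5.67×10⁻⁸ × 2.08×10^22 × 2.04×10^14.
P = 2.41×10^29 W.

P ≈ 2.41×10^29 W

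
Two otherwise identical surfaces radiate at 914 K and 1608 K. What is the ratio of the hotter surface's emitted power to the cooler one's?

P ∝ T⁴, so the ratio is (1608/914)⁴ = (1.759)⁴ = 9.58.

ratio ≈ 9.58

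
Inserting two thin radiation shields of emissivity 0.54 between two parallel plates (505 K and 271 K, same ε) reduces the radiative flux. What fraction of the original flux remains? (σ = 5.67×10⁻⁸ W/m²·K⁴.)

ratio ≈ 0.333

With N identical shields there are N+1 = 3 gaps in series, each with the same radiative resistance, so the flux falls to 1/(N+1) of its unshielded value.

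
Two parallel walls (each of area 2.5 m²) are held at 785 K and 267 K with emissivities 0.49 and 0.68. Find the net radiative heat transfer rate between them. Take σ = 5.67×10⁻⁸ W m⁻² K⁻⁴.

For two large parallel gray plates, q = σ(T₁⁴ − T₂⁴) / (1/ε₁ + 1/ε₂ − 1).
1/ε₁ + 1/ε₂ − 1 = 1/0.49 + 1/0.68 − 1 = 2.511.
T₁⁴ − T₂⁴ = 3.80×10^11 − 5.08×10^9 = 3.75×10^11 K⁴.
q = 5.67×10⁻⁸ × 3.75×10^11 / 2.511 = 8460 W/m².
Q = q·A = 8460 × 2.5 = 21100 W.

Q ≈ 21100 W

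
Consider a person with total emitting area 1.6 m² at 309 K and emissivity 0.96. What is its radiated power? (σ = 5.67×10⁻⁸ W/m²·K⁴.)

Stefan–Boltzmann: P = εσAT⁴ = 0.96 × 5.67×10⁻⁸ × 1.60 × (309)⁴ = 0.96 × 5.67×10⁻⁸ × 1.60 × 9.12×10^9.
P = 794 W.

P ≈ 794 W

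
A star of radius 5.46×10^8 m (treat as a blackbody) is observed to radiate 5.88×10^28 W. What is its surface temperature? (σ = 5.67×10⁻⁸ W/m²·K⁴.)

A = 4πr² = 4π × (5.46×10^8)² = 3.75×10^18 m².
From P = σAT⁴, T = (P / σA)^(1/4) = (5.88×10^28 / (5.67×10⁻⁸ × 3.75×10^18))^(1/4).
T = (2.77×10^17)^(1/4) = 22900 K.

T ≈ 22900 K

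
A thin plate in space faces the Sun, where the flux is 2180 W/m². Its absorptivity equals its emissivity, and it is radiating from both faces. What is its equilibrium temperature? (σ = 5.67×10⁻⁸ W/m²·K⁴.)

T ≈ 372 K

Absorbed flux αS = emitted flux 2εσT⁴ per unit area; with α = ε this gives T = (S/2σ)^(1/4).
T = (2180 / (2 × 5.67×10⁻⁸))^(1/4) = (1.92×10^10)^(1/4).
T = 372 K.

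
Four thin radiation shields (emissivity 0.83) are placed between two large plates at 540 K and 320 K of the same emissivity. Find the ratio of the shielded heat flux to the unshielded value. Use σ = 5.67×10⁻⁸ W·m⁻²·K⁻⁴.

With N identical shields there are N+1 = 5 gaps in series, each with the same radiative resistance, so the flux falls to 1/(N+1) of its unshielded value.

ratio ≈ 0.200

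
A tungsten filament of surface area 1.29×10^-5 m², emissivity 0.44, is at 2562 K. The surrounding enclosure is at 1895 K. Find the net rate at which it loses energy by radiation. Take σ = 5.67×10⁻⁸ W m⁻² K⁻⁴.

Q ≈ 9.72 W

Q = εσA(T⁴ − T_s⁴). T⁴ − T_s⁴ = (2562)⁴ − (1895)⁴ = 4.31×10^13 − 1.29×10^13 = 3.02×10^13 K⁴.
Q = 0.44 × 5.67×10⁻⁸ × 1.29×10^-5 × 3.02×10^13 = 9.72 W.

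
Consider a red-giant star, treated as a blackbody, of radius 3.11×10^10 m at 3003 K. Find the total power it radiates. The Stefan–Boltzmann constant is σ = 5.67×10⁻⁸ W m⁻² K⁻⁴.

P ≈ 5.60×10^28 W

A = 4πr² = 4π × (3.11×10^10)² = 1.22×10^22 m².
P = σAT⁴ = 5.67×10⁻⁸ × 1.22×10^22 × (3003)⁴ = 5.67×10⁻⁸ × 1.22×10^22 × 8.13×10^13.
P = 5.60×10^28 W.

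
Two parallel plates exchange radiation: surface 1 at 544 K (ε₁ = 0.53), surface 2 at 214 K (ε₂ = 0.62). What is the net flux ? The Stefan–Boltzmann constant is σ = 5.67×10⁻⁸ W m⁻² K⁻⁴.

For two large parallel gray plates, q = σ(T₁⁴ − T₂⁴) / (1/ε₁ + 1/ε₂ − 1).
1/ε₁ + 1/ε₂ − 1 = 1/0.53 + 1/0.62 − 1 = 2.500.
T₁⁴ − T₂⁴ = 8.76×10^10 − 2.10×10^9 = 8.55×10^10 K⁴.
q = 5.67×10⁻⁸ × 8.55×10^10 / 2.500 = 1940 W/m².

q ≈ 1940 W/m²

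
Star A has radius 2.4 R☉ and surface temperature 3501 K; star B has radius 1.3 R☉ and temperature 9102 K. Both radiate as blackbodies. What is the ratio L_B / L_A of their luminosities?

L_B/L_A ≈ 13.4

L = 4πR²σT⁴ ∝ R²T⁴, so L_B/L_A = (1.3/2.4)² × (9102/3501)⁴ = 0.293 × 45.7 = 13.4.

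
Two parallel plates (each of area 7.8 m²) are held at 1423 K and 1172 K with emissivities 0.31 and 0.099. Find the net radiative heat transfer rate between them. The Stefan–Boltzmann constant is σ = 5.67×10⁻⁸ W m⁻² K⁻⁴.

Q ≈ 79400 W

For two large parallel gray plates, q = σ(T₁⁴ − T₂⁴) / (1/ε₁ + 1/ε₂ − 1).
1/ε₁ + 1/ε₂ − 1 = 1/0.31 + 1/0.099 − 1 = 12.33.
T₁⁴ − T₂⁴ = 4.10×10^12 − 1.89×10^12 = 2.21×10^12 K⁴.
q = 5.67×10⁻⁸ × 2.21×10^12 / 12.33 = 10200 W/m².
Q = q·A = 10200 × 7.8 = 79400 W.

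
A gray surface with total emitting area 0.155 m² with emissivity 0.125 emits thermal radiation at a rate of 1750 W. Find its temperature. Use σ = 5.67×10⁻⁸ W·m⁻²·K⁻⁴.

T ≈ 1120 K

From P = εσAT⁴, T = (P / εσA)^(1/4) = (1750 / (0.125 × 5.67×10⁻⁸ × 0.155))^(1/4).
T = (1.59×10^12)^(1/4) = 1120 K.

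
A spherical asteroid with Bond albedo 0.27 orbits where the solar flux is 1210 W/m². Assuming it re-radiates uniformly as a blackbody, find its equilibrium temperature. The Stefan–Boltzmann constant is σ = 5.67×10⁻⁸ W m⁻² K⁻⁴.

T ≈ 250 K

Power absorbed = (1−a)S·πR²; power emitted = 4πR²σT⁴. Equating and cancelling πR²:
T = ((1−a)S / 4σ)^(1/4) = (883 / (4 × 5.67×10⁻⁸))^(1/4) = (3.89×10^9)^(1/4).
T = 250 K.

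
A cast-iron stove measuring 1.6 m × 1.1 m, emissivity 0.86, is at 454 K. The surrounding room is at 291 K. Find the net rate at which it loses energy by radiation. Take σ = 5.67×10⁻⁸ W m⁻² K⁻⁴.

Q ≈ 3030 W

A = 1.6 × 1.1 = 1.76 m².
Q = εσA(T⁴ − T_s⁴). T⁴ − T_s⁴ = (454)⁴ − (291)⁴ = 4.25×10^10 − 7.17×10^9 = 3.53×10^10 K⁴.
Q = 0.86 × 5.67×10⁻⁸ × 1.76 × 3.53×10^10 = 3030 W.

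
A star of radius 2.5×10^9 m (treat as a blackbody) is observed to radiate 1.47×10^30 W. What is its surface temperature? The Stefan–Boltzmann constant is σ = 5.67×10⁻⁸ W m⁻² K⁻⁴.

A = 4πr² = 4π × (2.5×10^9)² = 7.85×10^19 m².
From P = σAT⁴, T = (P / σA)^(1/4) = (1.47×10^30 / (5.67×10⁻⁸ × 7.85×10^19))^(1/4).
T = (3.30×10^17)^(1/4) = 24000 K.

T ≈ 24000 K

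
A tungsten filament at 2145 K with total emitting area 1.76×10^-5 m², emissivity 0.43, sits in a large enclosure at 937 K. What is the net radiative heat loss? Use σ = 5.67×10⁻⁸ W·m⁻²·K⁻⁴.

Q = εσA(T⁴ − T_s⁴). T⁴ − T_s⁴ = (2145)⁴ − (937)⁴ = 2.12×10^13 − 7.71×10^11 = 2.04×10^13 K⁴.
Q = 0.43 × 5.67×10⁻⁸ × 1.76×10^-5 × 2.04×10^13 = 8.75 W.

Q ≈ 8.75 W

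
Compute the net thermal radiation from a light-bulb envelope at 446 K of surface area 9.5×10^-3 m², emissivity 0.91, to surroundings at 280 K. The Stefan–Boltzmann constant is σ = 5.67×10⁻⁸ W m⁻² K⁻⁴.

Q ≈ 16.4 W

Q = εσA(T⁴ − T_s⁴). T⁴ − T_s⁴ = (446)⁴ − (280)⁴ = 3.96×10^10 − 6.15×10^9 = 3.34×10^10 K⁴.
Q = 0.91 × 5.67×10⁻⁸ × 9.50×10^-3 × 3.34×10^10 = 16.4 W.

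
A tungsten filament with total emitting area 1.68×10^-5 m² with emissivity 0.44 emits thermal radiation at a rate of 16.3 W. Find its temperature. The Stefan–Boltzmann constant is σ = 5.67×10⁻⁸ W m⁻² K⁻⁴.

T ≈ 2500 K

From P = εσAT⁴, T = (P / εσA)^(1/4) = (16.3 / (0.44 × 5.67×10⁻⁸ × 1.68×10^-5))^(1/4).
T = (3.89×10^13)^(1/4) = 2500 K.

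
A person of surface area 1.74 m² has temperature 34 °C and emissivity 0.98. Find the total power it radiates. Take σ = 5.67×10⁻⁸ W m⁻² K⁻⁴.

34 °C = 307 K.
P = εσAT⁴ = 0.98 × 5.67×10⁻⁸ × 1.74 × (307)⁴ = 0.98 × 5.67×10⁻⁸ × 1.74 × 8.88×10^9.
P = 859 W.

P ≈ 859 W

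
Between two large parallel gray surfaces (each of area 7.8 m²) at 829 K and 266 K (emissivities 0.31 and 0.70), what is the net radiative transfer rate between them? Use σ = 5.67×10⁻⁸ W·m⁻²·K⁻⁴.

Q ≈ 56600 W

For two large parallel gray plates, q = σ(T₁⁴ − T₂⁴) / (1/ε₁ + 1/ε₂ − 1).
1/ε₁ + 1/ε₂ − 1 = 1/0.31 + 1/0.70 − 1 = 3.654.
T₁⁴ − T₂⁴ = 4.72×10^11 − 5.01×10^9 = 4.67×10^11 K⁴.
q = 5.67×10⁻⁸ × 4.67×10^11 / 3.654 = 7250 W/m².
Q = q·A = 7250 × 7.8 = 56600 W.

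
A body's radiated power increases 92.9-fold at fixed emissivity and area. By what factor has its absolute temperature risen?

factor ≈ 3.10

P ∝ T⁴ ⇒ T ∝ P^(1/4), so T scales by (92.9)^(1/4) = 3.10.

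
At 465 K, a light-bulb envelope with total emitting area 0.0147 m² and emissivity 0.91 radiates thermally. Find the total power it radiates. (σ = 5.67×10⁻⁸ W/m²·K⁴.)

Stefan–Boltzmann: P = εσAT⁴ = 0.91 × 5.67×10⁻⁸ × 0.0147 × (465)⁴ = 0.91 × 5.67×10⁻⁸ × 0.0147 × 4.68×10^10.
P = 35.5 W.

P ≈ 35.5 W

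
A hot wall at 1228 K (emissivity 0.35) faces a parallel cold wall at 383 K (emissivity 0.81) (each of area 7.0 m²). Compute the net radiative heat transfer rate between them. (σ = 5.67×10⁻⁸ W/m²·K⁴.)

For two large parallel gray plates, q = σ(T₁⁴ − T₂⁴) / (1/ε₁ + 1/ε₂ − 1).
1/ε₁ + 1/ε₂ − 1 = 1/0.35 + 1/0.81 − 1 = 3.092.
T₁⁴ − T₂⁴ = 2.27×10^12 − 2.15×10^10 = 2.25×10^12 K⁴.
q = 5.67×10⁻⁸ × 2.25×10^12 / 3.092 = 41300 W/m².
Q = q·A = 41300 × 7.0 = 2.89×10^5 W.

Q ≈ 2.89×10^5 W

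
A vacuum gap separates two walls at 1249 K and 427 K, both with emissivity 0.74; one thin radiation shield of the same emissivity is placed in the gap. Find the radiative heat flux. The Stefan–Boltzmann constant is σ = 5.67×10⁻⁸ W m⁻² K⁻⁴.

Each of the 2 gaps contributes resistance (2/ε − 1) = 2/0.74 − 1 = 1.703; total = 3.405.
q = σ(T₁⁴ − T₂⁴) / 3.405 = 5.67×10⁻⁸ × 2.40×10^12 / 3.405 = 40000 W/m².

q ≈ 40000 W/m²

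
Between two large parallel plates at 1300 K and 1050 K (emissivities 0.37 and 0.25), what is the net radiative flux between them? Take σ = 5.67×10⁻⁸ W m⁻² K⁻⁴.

For two large parallel gray plates, q = σ(T₁⁴ − T₂⁴) / (1/ε₁ + 1/ε₂ − 1).
1/ε₁ + 1/ε₂ − 1 = 1/0.37 + 1/0.25 − 1 = 5.703.
T₁⁴ − T₂⁴ = 2.86×10^12 − 1.22×10^12 = 1.64×10^12 K⁴.
q = 5.67×10⁻⁸ × 1.64×10^12 / 5.703 = 16300 W/m².

q ≈ 16300 W/m²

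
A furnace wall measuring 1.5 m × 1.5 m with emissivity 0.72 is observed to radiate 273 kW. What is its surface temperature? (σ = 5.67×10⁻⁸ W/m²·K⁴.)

T ≈ 1310 K

A = 1.5 × 1.5 = 2.25 m².
From P = εσAT⁴, T = (P / εσA)^(1/4) = (2.73×10^5 / (0.72 × 5.67×10⁻⁸ × 2.25))^(1/4).
T = (2.97×10^12)^(1/4) = 1310 K.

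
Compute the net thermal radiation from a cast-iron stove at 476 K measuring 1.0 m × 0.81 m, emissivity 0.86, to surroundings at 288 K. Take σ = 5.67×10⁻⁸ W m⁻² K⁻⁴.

A = 1.0 × 0.81 = 0.810 m².
Q = εσA(T⁴ − T_s⁴). T⁴ − T_s⁴ = (476)⁴ − (288)⁴ = 5.13×10^10 − 6.88×10^9 = 4.45×10^10 K⁴.
Q = 0.86 × 5.67×10⁻⁸ × 0.810 × 4.45×10^10 = 1760 W.

Q ≈ 1760 W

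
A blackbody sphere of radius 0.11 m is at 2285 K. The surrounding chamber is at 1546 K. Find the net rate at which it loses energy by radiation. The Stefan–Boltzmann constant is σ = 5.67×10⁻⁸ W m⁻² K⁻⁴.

Q ≈ 1.86×10^5 W

A = 4πr² = 4π × (0.11)² = 0.152 m².
Q = σA(T⁴ − T_s⁴). T⁴ − T_s⁴ = (2285)⁴ − (1546)⁴ = 2.73×10^13 − 5.71×10^12 = 2.15×10^13 K⁴.
Q = 5.67×10⁻⁸ × 0.152 × 2.15×10^13 = 1.86×10^5 W.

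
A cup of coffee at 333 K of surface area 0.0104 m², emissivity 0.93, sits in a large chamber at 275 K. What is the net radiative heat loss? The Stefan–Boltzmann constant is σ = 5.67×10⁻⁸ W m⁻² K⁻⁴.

Q = εσA(T⁴ − T_s⁴). T⁴ − T_s⁴ = (333)⁴ − (275)⁴ = 1.23×10^10 − 5.72×10^9 = 6.58×10^9 K⁴.
Q = 0.93 × 5.67×10⁻⁸ × 0.0104 × 6.58×10^9 = 3.61 W.

Q ≈ 3.61 W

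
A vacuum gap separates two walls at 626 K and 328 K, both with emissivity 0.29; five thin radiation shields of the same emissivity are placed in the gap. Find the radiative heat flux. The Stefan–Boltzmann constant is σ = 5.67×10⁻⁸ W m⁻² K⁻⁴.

q ≈ 228 W/m²

Each of the 6 gaps contributes resistance (2/ε − 1) = 2/0.29 − 1 = 5.897; total = 35.38.
q = σ(T₁⁴ − T₂⁴) / 35.38 = 5.67×10⁻⁸ × 1.42×10^11 / 35.38 = 228 W/m².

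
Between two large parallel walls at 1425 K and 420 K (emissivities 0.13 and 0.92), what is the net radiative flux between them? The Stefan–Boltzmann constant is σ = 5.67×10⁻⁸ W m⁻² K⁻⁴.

For two large parallel gray plates, q = σ(T₁⁴ − T₂⁴) / (1/ε₁ + 1/ε₂ − 1).
1/ε₁ + 1/ε₂ − 1 = 1/0.13 + 1/0.92 − 1 = 7.779.
T₁⁴ − T₂⁴ = 4.12×10^12 − 3.11×10^10 = 4.09×10^12 K⁴.
q = 5.67×10⁻⁸ × 4.09×10^12 / 7.779 = 29800 W/m².

q ≈ 29800 W/m²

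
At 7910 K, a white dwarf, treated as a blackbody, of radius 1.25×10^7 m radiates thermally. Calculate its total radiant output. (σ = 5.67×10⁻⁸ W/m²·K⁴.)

P ≈ 4.36×10^23 W

A = 4πr² = 4π × (1.25×10^7)² = 1.96×10^15 m².
P = σAT⁴ = 5.67×10⁻⁸ × 1.96×10^15 × (7910)⁴ = 5.67×10⁻⁸ × 1.96×10^15 × 3.91×10^15.
P = 4.36×10^23 W.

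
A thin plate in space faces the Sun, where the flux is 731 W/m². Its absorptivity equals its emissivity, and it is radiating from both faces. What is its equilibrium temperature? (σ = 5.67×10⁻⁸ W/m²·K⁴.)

Absorbed flux αS = emitted flux 2εσT⁴ per unit area; with α = ε this gives T = (S/2σ)^(1/4).
T = (731 / (2 × 5.67×10⁻⁸))^(1/4) = (6.45×10^9)^(1/4).
T = 283 K.

T ≈ 283 K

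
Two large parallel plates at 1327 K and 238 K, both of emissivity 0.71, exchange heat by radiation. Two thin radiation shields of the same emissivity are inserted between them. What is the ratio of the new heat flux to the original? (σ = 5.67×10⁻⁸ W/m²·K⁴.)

ratio ≈ 0.333

With N identical shields there are N+1 = 3 gaps in series, each with the same radiative resistance, so the flux falls to 1/(N+1) of its unshielded value.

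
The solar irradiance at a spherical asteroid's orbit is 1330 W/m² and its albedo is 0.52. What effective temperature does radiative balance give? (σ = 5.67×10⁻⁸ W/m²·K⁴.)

Power absorbed = (1−a)S·πR²; power emitted = 4πR²σT⁴. Equating and cancelling πR²:
T = ((1−a)S / 4σ)^(1/4) = (638 / (4 × 5.67×10⁻⁸))^(1/4) = (2.81×10^9)^(1/4).
T = 230 K.

T ≈ 230 K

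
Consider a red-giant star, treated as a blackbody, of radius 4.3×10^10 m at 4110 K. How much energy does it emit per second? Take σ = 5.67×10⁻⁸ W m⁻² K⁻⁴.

P ≈ 3.76×10^29 W

A = 4πr² = 4π × (4.3×10^10)² = 2.32×10^22 m².
P = σAT⁴ = 5.67×10⁻⁸ × 2.32×10^22 × (4110)⁴ = 5.67×10⁻⁸ × 2.32×10^22 × 2.85×10^14.
P = 3.76×10^29 W.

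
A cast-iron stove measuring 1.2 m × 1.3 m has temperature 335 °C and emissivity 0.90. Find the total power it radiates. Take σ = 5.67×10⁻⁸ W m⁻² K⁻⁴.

P ≈ 10900 W

A = 1.2 × 1.3 = 1.56 m².
335 °C = 608 K.
P = εσAT⁴ = 0.90 × 5.67×10⁻⁸ × 1.56 × (608)⁴ = 0.90 × 5.67×10⁻⁸ × 1.56 × 1.37×10^11.
P = 10900 W.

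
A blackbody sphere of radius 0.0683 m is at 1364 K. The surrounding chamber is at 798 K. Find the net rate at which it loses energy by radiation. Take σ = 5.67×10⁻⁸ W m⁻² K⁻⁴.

A = 4πr² = 4π × (0.0683)² = 0.0586 m².
Q = σA(T⁴ − T_s⁴). T⁴ − T_s⁴ = (1364)⁴ − (798)⁴ = 3.46×10^12 − 4.06×10^11 = 3.06×10^12 K⁴.
Q = 5.67×10⁻⁸ × 0.0586 × 3.06×10^12 = 10200 W.

Q ≈ 10200 W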